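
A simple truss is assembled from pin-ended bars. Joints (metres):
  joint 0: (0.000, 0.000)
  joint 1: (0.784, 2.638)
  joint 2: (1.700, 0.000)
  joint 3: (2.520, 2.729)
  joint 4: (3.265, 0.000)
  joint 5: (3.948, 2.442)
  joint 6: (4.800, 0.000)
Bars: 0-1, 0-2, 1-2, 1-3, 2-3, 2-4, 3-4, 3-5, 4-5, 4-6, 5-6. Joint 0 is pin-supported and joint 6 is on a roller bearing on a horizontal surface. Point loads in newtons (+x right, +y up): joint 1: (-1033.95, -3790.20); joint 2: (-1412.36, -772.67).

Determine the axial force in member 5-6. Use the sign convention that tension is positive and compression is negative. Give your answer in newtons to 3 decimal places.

-343.660

N=7 nodes, M=11 members, R=3 reactions → 2N=14, M+R=14
member 0 (0-1): L=2.7520, (cx,cy)=(0.2849,0.9586)
member 1 (0-2): L=1.7000, (cx,cy)=(1.0000,0.0000)
member 2 (1-2): L=2.7925, (cx,cy)=(0.3280,-0.9447)
member 3 (1-3): L=1.7384, (cx,cy)=(0.9986,0.0523)
member 4 (2-3): L=2.8495, (cx,cy)=(0.2878,0.9577)
member 5 (2-4): L=1.5650, (cx,cy)=(1.0000,0.0000)
member 6 (3-4): L=2.8289, (cx,cy)=(0.2634,-0.9647)
member 7 (3-5): L=1.4566, (cx,cy)=(0.9804,-0.1970)
member 8 (4-5): L=2.5357, (cx,cy)=(0.2694,0.9630)
member 9 (4-6): L=1.5350, (cx,cy)=(1.0000,0.0000)
member 10 (5-6): L=2.5864, (cx,cy)=(0.3294,-0.9442)
solve A·x = −loads:
  F[0-1] = -4421.6092 N (compression)
  F[0-2] = -1186.6818 N (compression)
  F[1-2] = +453.6621 N (tension)
  F[1-3] = -375.0028 N (compression)
  F[2-3] = +359.3072 N (tension)
  F[2-4] = +271.0921 N (tension)
  F[3-4] = -296.1211 N (compression)
  F[3-5] = -196.9681 N (compression)
  F[4-5] = +296.6305 N (tension)
  F[4-6] = +113.2086 N (tension)
  F[5-6] = -343.6602 N (compression)
  Rx@0 = +2446.3100 N
  Ry@0 = +4238.3917 N
  Ry@6 = +324.4783 N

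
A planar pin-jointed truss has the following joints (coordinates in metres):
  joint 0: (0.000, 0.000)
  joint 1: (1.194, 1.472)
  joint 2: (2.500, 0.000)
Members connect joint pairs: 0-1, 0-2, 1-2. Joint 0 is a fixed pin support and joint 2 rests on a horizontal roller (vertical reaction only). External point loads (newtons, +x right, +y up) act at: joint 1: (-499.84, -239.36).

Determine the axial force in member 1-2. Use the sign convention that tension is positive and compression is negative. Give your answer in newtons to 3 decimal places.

N=3 nodes, M=3 members, R=3 reactions → 2N=6, M+R=6
member 0 (0-1): L=1.8954, (cx,cy)=(0.6300,0.7766)
member 1 (0-2): L=2.5000, (cx,cy)=(1.0000,0.0000)
member 2 (1-2): L=1.9678, (cx,cy)=(0.6637,-0.7480)
solve A·x = −loads:
  F[0-1] = -539.9577 N (compression)
  F[0-2] = -159.6900 N (compression)
  F[1-2] = +240.6166 N (tension)
  Rx@0 = +499.8400 N
  Ry@0 = +419.3475 N
  Ry@2 = -179.9875 N

240.617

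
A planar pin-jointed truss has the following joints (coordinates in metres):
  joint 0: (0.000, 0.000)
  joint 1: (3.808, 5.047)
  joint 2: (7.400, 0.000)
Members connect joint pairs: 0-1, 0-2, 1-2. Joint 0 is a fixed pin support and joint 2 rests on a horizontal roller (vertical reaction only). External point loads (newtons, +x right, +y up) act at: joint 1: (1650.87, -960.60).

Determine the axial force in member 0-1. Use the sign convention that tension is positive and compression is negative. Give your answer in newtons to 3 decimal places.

826.359

N=3 nodes, M=3 members, R=3 reactions → 2N=6, M+R=6
member 0 (0-1): L=6.3224, (cx,cy)=(0.6023,0.7983)
member 1 (0-2): L=7.4000, (cx,cy)=(1.0000,0.0000)
member 2 (1-2): L=6.1947, (cx,cy)=(0.5798,-0.8147)
solve A·x = −loads:
  F[0-1] = +826.3594 N (tension)
  F[0-2] = +1153.1534 N (tension)
  F[1-2] = -1988.7175 N (compression)
  Rx@0 = -1650.8700 N
  Ry@0 = -659.6575 N
  Ry@2 = +1620.2575 N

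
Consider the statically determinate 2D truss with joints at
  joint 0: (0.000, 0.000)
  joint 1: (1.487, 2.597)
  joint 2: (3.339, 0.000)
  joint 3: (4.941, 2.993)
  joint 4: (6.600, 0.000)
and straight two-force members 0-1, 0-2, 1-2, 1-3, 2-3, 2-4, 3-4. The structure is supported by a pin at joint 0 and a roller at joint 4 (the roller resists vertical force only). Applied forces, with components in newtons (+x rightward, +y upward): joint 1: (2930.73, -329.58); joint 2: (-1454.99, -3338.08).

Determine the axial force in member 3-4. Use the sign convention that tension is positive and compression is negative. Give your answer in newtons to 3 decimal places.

-3334.248

N=5 nodes, M=7 members, R=3 reactions → 2N=10, M+R=10
member 0 (0-1): L=2.9926, (cx,cy)=(0.4969,0.8678)
member 1 (0-2): L=3.3390, (cx,cy)=(1.0000,0.0000)
member 2 (1-2): L=3.1897, (cx,cy)=(0.5806,-0.8142)
member 3 (1-3): L=3.4766, (cx,cy)=(0.9935,0.1139)
member 4 (2-3): L=3.3948, (cx,cy)=(0.4719,0.8817)
member 5 (2-4): L=3.2610, (cx,cy)=(1.0000,0.0000)
member 6 (3-4): L=3.4220, (cx,cy)=(0.4848,-0.8746)
solve A·x = −loads:
  F[0-1] = -865.9049 N (compression)
  F[0-2] = +1906.0033 N (tension)
  F[1-2] = +41.4705 N (tension)
  F[1-3] = -3407.2467 N (compression)
  F[2-3] = +3747.8739 N (tension)
  F[2-4] = +1616.4404 N (tension)
  F[3-4] = -3334.2478 N (compression)
  Rx@0 = -1475.7400 N
  Ry@0 = +751.4418 N
  Ry@4 = +2916.2182 N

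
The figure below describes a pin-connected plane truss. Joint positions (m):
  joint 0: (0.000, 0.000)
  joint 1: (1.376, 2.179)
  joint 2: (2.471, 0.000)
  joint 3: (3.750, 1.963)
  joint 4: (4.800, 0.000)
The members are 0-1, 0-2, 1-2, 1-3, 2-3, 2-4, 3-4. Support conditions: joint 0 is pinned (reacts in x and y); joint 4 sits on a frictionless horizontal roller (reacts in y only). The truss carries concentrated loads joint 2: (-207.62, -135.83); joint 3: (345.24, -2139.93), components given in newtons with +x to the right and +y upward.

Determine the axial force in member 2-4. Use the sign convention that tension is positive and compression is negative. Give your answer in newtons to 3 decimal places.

N=5 nodes, M=7 members, R=3 reactions → 2N=10, M+R=10
member 0 (0-1): L=2.5771, (cx,cy)=(0.5339,0.8455)
member 1 (0-2): L=2.4710, (cx,cy)=(1.0000,0.0000)
member 2 (1-2): L=2.4387, (cx,cy)=(0.4490,-0.8935)
member 3 (1-3): L=2.3838, (cx,cy)=(0.9959,-0.0906)
member 4 (2-3): L=2.3429, (cx,cy)=(0.5459,0.8378)
member 5 (2-4): L=2.3290, (cx,cy)=(1.0000,0.0000)
member 6 (3-4): L=2.2262, (cx,cy)=(0.4717,-0.8818)
solve A·x = −loads:
  F[0-1] = -464.5947 N (compression)
  F[0-2] = +385.6832 N (tension)
  F[1-2] = +487.1725 N (tension)
  F[1-3] = -468.7401 N (compression)
  F[2-3] = -357.4274 N (compression)
  F[2-4] = +1007.1726 N (tension)
  F[3-4] = -2135.3769 N (compression)
  Rx@0 = -137.6200 N
  Ry@0 = +392.8268 N
  Ry@4 = +1882.9332 N

1007.173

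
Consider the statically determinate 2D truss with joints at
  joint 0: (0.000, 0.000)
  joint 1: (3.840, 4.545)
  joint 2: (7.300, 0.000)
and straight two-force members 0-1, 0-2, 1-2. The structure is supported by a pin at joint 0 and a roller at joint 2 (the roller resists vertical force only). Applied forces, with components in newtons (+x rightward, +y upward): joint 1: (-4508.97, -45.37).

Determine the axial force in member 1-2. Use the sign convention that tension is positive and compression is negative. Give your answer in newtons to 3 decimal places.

3498.211

N=3 nodes, M=3 members, R=3 reactions → 2N=6, M+R=6
member 0 (0-1): L=5.9500, (cx,cy)=(0.6454,0.7639)
member 1 (0-2): L=7.3000, (cx,cy)=(1.0000,0.0000)
member 2 (1-2): L=5.7121, (cx,cy)=(0.6057,-0.7957)
solve A·x = −loads:
  F[0-1] = -3703.2777 N (compression)
  F[0-2] = -2118.9597 N (compression)
  F[1-2] = +3498.2109 N (tension)
  Rx@0 = +4508.9700 N
  Ry@0 = +2828.8012 N
  Ry@2 = -2783.4312 N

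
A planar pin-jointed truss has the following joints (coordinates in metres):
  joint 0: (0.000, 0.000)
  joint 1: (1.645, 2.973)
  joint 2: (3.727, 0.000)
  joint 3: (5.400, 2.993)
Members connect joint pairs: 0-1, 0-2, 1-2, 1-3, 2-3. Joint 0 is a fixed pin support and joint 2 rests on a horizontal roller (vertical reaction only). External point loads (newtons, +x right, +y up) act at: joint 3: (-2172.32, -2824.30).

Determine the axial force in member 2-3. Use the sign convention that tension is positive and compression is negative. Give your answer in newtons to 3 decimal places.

N=4 nodes, M=5 members, R=3 reactions → 2N=8, M+R=8
member 0 (0-1): L=3.3978, (cx,cy)=(0.4841,0.8750)
member 1 (0-2): L=3.7270, (cx,cy)=(1.0000,0.0000)
member 2 (1-2): L=3.6295, (cx,cy)=(0.5736,-0.8191)
member 3 (1-3): L=3.7551, (cx,cy)=(1.0000,0.0053)
member 4 (2-3): L=3.4288, (cx,cy)=(0.4879,0.8729)
solve A·x = −loads:
  F[0-1] = -544.8188 N (compression)
  F[0-2] = -1908.5498 N (compression)
  F[1-2] = +578.1106 N (tension)
  F[1-3] = -595.3994 N (compression)
  F[2-3] = -3231.9457 N (compression)
  Rx@0 = +2172.3200 N
  Ry@0 = +476.7105 N
  Ry@2 = +2347.5895 N

-3231.946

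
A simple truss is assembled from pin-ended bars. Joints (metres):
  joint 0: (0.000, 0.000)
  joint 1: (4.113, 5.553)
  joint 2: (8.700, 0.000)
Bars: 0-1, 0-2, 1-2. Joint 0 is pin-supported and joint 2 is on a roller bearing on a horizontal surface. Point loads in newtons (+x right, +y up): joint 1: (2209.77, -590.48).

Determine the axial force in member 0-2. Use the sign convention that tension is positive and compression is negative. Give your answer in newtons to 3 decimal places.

1395.675

N=3 nodes, M=3 members, R=3 reactions → 2N=6, M+R=6
member 0 (0-1): L=6.9103, (cx,cy)=(0.5952,0.8036)
member 1 (0-2): L=8.7000, (cx,cy)=(1.0000,0.0000)
member 2 (1-2): L=7.2025, (cx,cy)=(0.6369,-0.7710)
solve A·x = −loads:
  F[0-1] = +1367.7755 N (tension)
  F[0-2] = +1395.6750 N (tension)
  F[1-2] = -2191.4944 N (compression)
  Rx@0 = -2209.7700 N
  Ry@0 = -1099.1174 N
  Ry@2 = +1689.5974 N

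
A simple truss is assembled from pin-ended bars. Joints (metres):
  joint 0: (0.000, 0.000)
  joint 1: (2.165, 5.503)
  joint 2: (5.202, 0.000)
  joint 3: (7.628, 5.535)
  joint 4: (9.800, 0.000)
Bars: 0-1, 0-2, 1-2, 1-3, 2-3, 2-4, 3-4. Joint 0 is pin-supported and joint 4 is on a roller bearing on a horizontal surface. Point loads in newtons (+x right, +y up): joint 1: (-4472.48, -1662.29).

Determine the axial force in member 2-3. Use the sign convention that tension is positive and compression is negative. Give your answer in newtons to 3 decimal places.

-2352.543

N=5 nodes, M=7 members, R=3 reactions → 2N=10, M+R=10
member 0 (0-1): L=5.9136, (cx,cy)=(0.3661,0.9306)
member 1 (0-2): L=5.2020, (cx,cy)=(1.0000,0.0000)
member 2 (1-2): L=6.2854, (cx,cy)=(0.4832,-0.8755)
member 3 (1-3): L=5.4631, (cx,cy)=(1.0000,0.0059)
member 4 (2-3): L=6.0433, (cx,cy)=(0.4014,0.9159)
member 5 (2-4): L=4.5980, (cx,cy)=(1.0000,0.0000)
member 6 (3-4): L=5.9459, (cx,cy)=(0.3653,-0.9309)
solve A·x = −loads:
  F[0-1] = -4090.4860 N (compression)
  F[0-2] = -2974.9224 N (compression)
  F[1-2] = +2461.0122 N (tension)
  F[1-3] = +1785.8350 N (tension)
  F[2-3] = -2352.5428 N (compression)
  F[2-4] = -841.4112 N (compression)
  F[3-4] = +2303.3853 N (tension)
  Rx@0 = +4472.4800 N
  Ry@0 = +3806.4940 N
  Ry@4 = -2144.2040 N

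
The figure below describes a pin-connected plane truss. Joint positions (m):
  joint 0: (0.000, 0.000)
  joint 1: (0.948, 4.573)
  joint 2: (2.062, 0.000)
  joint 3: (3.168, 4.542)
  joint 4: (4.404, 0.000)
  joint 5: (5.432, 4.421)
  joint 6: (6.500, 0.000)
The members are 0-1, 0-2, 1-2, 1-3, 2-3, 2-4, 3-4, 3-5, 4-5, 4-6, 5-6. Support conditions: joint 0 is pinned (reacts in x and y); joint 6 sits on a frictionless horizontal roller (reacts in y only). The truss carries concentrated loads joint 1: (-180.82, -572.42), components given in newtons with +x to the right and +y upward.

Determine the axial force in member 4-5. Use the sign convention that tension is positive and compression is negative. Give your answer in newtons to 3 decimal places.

-43.772

N=7 nodes, M=11 members, R=3 reactions → 2N=14, M+R=14
member 0 (0-1): L=4.6702, (cx,cy)=(0.2030,0.9792)
member 1 (0-2): L=2.0620, (cx,cy)=(1.0000,0.0000)
member 2 (1-2): L=4.7067, (cx,cy)=(0.2367,-0.9716)
member 3 (1-3): L=2.2202, (cx,cy)=(0.9999,-0.0140)
member 4 (2-3): L=4.6747, (cx,cy)=(0.2366,0.9716)
member 5 (2-4): L=2.3420, (cx,cy)=(1.0000,0.0000)
member 6 (3-4): L=4.7072, (cx,cy)=(0.2626,-0.9649)
member 7 (3-5): L=2.2672, (cx,cy)=(0.9986,-0.0534)
member 8 (4-5): L=4.5389, (cx,cy)=(0.2265,0.9740)
member 9 (4-6): L=2.0960, (cx,cy)=(1.0000,0.0000)
member 10 (5-6): L=4.5482, (cx,cy)=(0.2348,-0.9720)
solve A·x = −loads:
  F[0-1] = -629.2487 N (compression)
  F[0-2] = -53.0901 N (compression)
  F[1-2] = +44.3953 N (tension)
  F[1-3] = +42.5867 N (tension)
  F[2-3] = -44.3943 N (compression)
  F[2-4] = -32.0792 N (compression)
  F[3-4] = +44.1846 N (tension)
  F[3-5] = +20.5065 N (tension)
  F[4-5] = -43.7716 N (compression)
  F[4-6] = -10.5637 N (compression)
  F[5-6] = +44.9864 N (tension)
  Rx@0 = +180.8200 N
  Ry@0 = +616.1486 N
  Ry@6 = -43.7286 N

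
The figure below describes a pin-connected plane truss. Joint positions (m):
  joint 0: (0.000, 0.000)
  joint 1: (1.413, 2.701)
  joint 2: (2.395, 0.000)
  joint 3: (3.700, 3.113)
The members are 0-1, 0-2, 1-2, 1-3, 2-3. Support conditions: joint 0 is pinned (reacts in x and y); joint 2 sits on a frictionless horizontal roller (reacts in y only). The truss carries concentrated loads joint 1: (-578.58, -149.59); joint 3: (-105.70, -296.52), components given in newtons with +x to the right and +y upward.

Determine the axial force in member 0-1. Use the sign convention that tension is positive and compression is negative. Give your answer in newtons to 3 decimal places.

N=4 nodes, M=5 members, R=3 reactions → 2N=8, M+R=8
member 0 (0-1): L=3.0483, (cx,cy)=(0.4635,0.8861)
member 1 (0-2): L=2.3950, (cx,cy)=(1.0000,0.0000)
member 2 (1-2): L=2.8740, (cx,cy)=(0.3417,-0.9398)
member 3 (1-3): L=2.3238, (cx,cy)=(0.9842,0.1773)
member 4 (2-3): L=3.3755, (cx,cy)=(0.3866,0.9222)
solve A·x = −loads:
  F[0-1] = -778.3272 N (compression)
  F[0-2] = -323.4934 N (compression)
  F[1-2] = +578.5102 N (tension)
  F[1-3] = +20.4478 N (tension)
  F[2-3] = -325.4517 N (compression)
  Rx@0 = +684.2800 N
  Ry@0 = +689.6566 N
  Ry@2 = -243.5466 N

-778.327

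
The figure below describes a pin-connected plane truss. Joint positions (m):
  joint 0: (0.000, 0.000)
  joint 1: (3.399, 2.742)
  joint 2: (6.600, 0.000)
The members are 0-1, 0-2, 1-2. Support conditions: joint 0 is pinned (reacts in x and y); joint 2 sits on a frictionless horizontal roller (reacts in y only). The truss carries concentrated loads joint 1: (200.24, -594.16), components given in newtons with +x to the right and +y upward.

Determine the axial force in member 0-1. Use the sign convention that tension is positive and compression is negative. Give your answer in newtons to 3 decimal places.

-326.462

N=3 nodes, M=3 members, R=3 reactions → 2N=6, M+R=6
member 0 (0-1): L=4.3671, (cx,cy)=(0.7783,0.6279)
member 1 (0-2): L=6.6000, (cx,cy)=(1.0000,0.0000)
member 2 (1-2): L=4.2149, (cx,cy)=(0.7595,-0.6506)
solve A·x = −loads:
  F[0-1] = -326.4623 N (compression)
  F[0-2] = +454.3307 N (tension)
  F[1-2] = -598.2306 N (compression)
  Rx@0 = -200.2400 N
  Ry@0 = +204.9770 N
  Ry@2 = +389.1830 N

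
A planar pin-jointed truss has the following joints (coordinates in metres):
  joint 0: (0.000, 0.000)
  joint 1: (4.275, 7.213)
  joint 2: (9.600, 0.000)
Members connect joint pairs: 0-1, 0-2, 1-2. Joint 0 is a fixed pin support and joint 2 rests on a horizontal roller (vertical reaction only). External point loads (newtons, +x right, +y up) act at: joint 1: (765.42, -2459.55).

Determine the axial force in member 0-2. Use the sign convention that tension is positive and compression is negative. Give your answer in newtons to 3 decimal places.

N=3 nodes, M=3 members, R=3 reactions → 2N=6, M+R=6
member 0 (0-1): L=8.3847, (cx,cy)=(0.5099,0.8603)
member 1 (0-2): L=9.6000, (cx,cy)=(1.0000,0.0000)
member 2 (1-2): L=8.9657, (cx,cy)=(0.5939,-0.8045)
solve A·x = −loads:
  F[0-1] = -917.3755 N (compression)
  F[0-2] = +1233.1512 N (tension)
  F[1-2] = -2076.2460 N (compression)
  Rx@0 = -765.4200 N
  Ry@0 = +789.1801 N
  Ry@2 = +1670.3699 N

1233.151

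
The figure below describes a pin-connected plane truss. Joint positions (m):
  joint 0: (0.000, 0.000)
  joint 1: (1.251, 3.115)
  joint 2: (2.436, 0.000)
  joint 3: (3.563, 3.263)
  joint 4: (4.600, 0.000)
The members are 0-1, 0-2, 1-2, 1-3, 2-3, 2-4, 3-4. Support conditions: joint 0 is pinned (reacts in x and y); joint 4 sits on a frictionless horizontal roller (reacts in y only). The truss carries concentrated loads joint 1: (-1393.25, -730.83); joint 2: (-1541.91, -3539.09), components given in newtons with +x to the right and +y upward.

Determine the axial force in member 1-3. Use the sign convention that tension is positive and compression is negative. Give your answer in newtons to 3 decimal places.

N=5 nodes, M=7 members, R=3 reactions → 2N=10, M+R=10
member 0 (0-1): L=3.3568, (cx,cy)=(0.3727,0.9280)
member 1 (0-2): L=2.4360, (cx,cy)=(1.0000,0.0000)
member 2 (1-2): L=3.3328, (cx,cy)=(0.3556,-0.9347)
member 3 (1-3): L=2.3167, (cx,cy)=(0.9980,0.0639)
member 4 (2-3): L=3.4521, (cx,cy)=(0.3265,0.9452)
member 5 (2-4): L=2.1640, (cx,cy)=(1.0000,0.0000)
member 6 (3-4): L=3.4238, (cx,cy)=(0.3029,-0.9530)
solve A·x = −loads:
  F[0-1] = -3384.2539 N (compression)
  F[0-2] = -1673.9353 N (compression)
  F[1-2] = +2525.6361 N (tension)
  F[1-3] = -767.5541 N (compression)
  F[2-3] = +1246.8070 N (tension)
  F[2-4] = +358.9490 N (tension)
  F[3-4] = -1185.1266 N (compression)
  Rx@0 = +2935.1600 N
  Ry@0 = +3140.4596 N
  Ry@4 = +1129.4604 N

-767.554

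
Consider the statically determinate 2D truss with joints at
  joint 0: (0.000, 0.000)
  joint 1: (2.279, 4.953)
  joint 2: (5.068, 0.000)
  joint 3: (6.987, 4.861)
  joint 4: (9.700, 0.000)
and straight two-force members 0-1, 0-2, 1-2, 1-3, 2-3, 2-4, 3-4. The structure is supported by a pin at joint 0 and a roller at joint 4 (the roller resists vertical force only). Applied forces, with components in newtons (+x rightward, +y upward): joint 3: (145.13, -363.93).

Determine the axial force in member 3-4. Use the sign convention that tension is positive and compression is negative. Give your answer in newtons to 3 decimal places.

-383.497

N=5 nodes, M=7 members, R=3 reactions → 2N=10, M+R=10
member 0 (0-1): L=5.4522, (cx,cy)=(0.4180,0.9084)
member 1 (0-2): L=5.0680, (cx,cy)=(1.0000,0.0000)
member 2 (1-2): L=5.6843, (cx,cy)=(0.4907,-0.8714)
member 3 (1-3): L=4.7089, (cx,cy)=(0.9998,-0.0195)
member 4 (2-3): L=5.2261, (cx,cy)=(0.3672,0.9301)
member 5 (2-4): L=4.6320, (cx,cy)=(1.0000,0.0000)
member 6 (3-4): L=5.5668, (cx,cy)=(0.4874,-0.8732)
solve A·x = −loads:
  F[0-1] = -31.9867 N (compression)
  F[0-2] = +158.5004 N (tension)
  F[1-2] = +34.0226 N (tension)
  F[1-3] = -30.0695 N (compression)
  F[2-3] = -31.8722 N (compression)
  F[2-4] = +186.8971 N (tension)
  F[3-4] = -383.4966 N (compression)
  Rx@0 = -145.1300 N
  Ry@0 = +29.0583 N
  Ry@4 = +334.8717 N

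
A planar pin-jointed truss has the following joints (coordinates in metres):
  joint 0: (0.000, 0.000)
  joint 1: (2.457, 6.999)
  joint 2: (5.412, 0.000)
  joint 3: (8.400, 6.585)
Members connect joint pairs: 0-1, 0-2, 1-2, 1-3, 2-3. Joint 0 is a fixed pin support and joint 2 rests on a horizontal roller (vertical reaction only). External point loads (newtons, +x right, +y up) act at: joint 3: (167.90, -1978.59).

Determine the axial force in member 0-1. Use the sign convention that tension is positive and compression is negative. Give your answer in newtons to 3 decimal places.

1374.261

N=4 nodes, M=5 members, R=3 reactions → 2N=8, M+R=8
member 0 (0-1): L=7.4177, (cx,cy)=(0.3312,0.9435)
member 1 (0-2): L=5.4120, (cx,cy)=(1.0000,0.0000)
member 2 (1-2): L=7.5972, (cx,cy)=(0.3890,-0.9213)
member 3 (1-3): L=5.9574, (cx,cy)=(0.9976,-0.0695)
member 4 (2-3): L=7.2312, (cx,cy)=(0.4132,0.9106)
solve A·x = −loads:
  F[0-1] = +1374.2615 N (tension)
  F[0-2] = -287.3008 N (compression)
  F[1-2] = -1485.6318 N (compression)
  F[1-3] = +1035.5514 N (tension)
  F[2-3] = -2093.7296 N (compression)
  Rx@0 = -167.9000 N
  Ry@0 = -1296.6830 N
  Ry@2 = +3275.2730 N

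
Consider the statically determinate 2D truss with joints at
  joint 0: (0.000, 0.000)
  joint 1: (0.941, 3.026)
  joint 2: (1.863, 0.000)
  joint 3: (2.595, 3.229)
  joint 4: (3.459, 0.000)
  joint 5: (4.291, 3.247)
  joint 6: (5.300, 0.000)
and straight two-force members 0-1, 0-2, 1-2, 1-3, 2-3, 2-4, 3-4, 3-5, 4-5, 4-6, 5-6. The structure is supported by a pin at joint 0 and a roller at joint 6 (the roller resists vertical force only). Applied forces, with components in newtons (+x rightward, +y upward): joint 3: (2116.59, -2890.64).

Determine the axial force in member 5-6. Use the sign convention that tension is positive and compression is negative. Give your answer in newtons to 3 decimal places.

N=7 nodes, M=11 members, R=3 reactions → 2N=14, M+R=14
member 0 (0-1): L=3.1689, (cx,cy)=(0.2969,0.9549)
member 1 (0-2): L=1.8630, (cx,cy)=(1.0000,0.0000)
member 2 (1-2): L=3.1633, (cx,cy)=(0.2915,-0.9566)
member 3 (1-3): L=1.6664, (cx,cy)=(0.9926,0.1218)
member 4 (2-3): L=3.3109, (cx,cy)=(0.2211,0.9753)
member 5 (2-4): L=1.5960, (cx,cy)=(1.0000,0.0000)
member 6 (3-4): L=3.3426, (cx,cy)=(0.2585,-0.9660)
member 7 (3-5): L=1.6961, (cx,cy)=(0.9999,0.0106)
member 8 (4-5): L=3.3519, (cx,cy)=(0.2482,0.9687)
member 9 (4-6): L=1.8410, (cx,cy)=(1.0000,0.0000)
member 10 (5-6): L=3.4002, (cx,cy)=(0.2968,-0.9550)
solve A·x = −loads:
  F[0-1] = -194.5709 N (compression)
  F[0-2] = +2174.3669 N (tension)
  F[1-2] = +180.0805 N (tension)
  F[1-3] = -111.0911 N (compression)
  F[2-3] = -176.6326 N (compression)
  F[2-4] = +2265.9048 N (tension)
  F[3-4] = -2816.8952 N (compression)
  F[3-5] = -1537.8751 N (compression)
  F[4-5] = +2809.0781 N (tension)
  F[4-6] = +840.5263 N (tension)
  F[5-6] = -2832.4322 N (compression)
  Rx@0 = -2116.5900 N
  Ry@0 = +185.7947 N
  Ry@6 = +2704.8453 N

-2832.432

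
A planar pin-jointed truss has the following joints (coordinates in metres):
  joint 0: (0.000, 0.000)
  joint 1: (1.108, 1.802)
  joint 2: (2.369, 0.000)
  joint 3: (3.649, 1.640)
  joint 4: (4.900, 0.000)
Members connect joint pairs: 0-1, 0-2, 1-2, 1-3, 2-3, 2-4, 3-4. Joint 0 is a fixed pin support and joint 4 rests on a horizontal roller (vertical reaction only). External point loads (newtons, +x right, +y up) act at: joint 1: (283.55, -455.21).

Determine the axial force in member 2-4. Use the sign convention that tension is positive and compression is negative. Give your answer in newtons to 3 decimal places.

N=5 nodes, M=7 members, R=3 reactions → 2N=10, M+R=10
member 0 (0-1): L=2.1154, (cx,cy)=(0.5238,0.8519)
member 1 (0-2): L=2.3690, (cx,cy)=(1.0000,0.0000)
member 2 (1-2): L=2.1994, (cx,cy)=(0.5733,-0.8193)
member 3 (1-3): L=2.5462, (cx,cy)=(0.9980,-0.0636)
member 4 (2-3): L=2.0804, (cx,cy)=(0.6153,0.7883)
member 5 (2-4): L=2.5310, (cx,cy)=(1.0000,0.0000)
member 6 (3-4): L=2.0627, (cx,cy)=(0.6065,-0.7951)
solve A·x = −loads:
  F[0-1] = -291.1298 N (compression)
  F[0-2] = +436.0382 N (tension)
  F[1-2] = -229.2015 N (compression)
  F[1-3] = -305.2463 N (compression)
  F[2-3] = +238.2152 N (tension)
  F[2-4] = +158.0609 N (tension)
  F[3-4] = -260.6133 N (compression)
  Rx@0 = -283.5500 N
  Ry@0 = +247.9998 N
  Ry@4 = +207.2102 N

158.061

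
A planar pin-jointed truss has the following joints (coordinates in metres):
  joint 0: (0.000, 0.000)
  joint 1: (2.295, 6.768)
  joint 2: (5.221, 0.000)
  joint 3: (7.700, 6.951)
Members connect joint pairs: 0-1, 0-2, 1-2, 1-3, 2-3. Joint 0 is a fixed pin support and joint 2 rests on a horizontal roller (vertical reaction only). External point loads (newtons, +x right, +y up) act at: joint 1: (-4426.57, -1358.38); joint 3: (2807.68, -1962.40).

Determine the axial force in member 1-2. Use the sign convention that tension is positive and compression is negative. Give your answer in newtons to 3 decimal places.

N=4 nodes, M=5 members, R=3 reactions → 2N=8, M+R=8
member 0 (0-1): L=7.1465, (cx,cy)=(0.3211,0.9470)
member 1 (0-2): L=5.2210, (cx,cy)=(1.0000,0.0000)
member 2 (1-2): L=7.3734, (cx,cy)=(0.3968,-0.9179)
member 3 (1-3): L=5.4081, (cx,cy)=(0.9994,0.0338)
member 4 (2-3): L=7.3798, (cx,cy)=(0.3359,0.9419)
solve A·x = −loads:
  F[0-1] = -1931.9945 N (compression)
  F[0-2] = -998.4589 N (compression)
  F[1-2] = +644.4026 N (tension)
  F[1-3] = +3552.4545 N (tension)
  F[2-3] = -2211.0904 N (compression)
  Rx@0 = +1618.8900 N
  Ry@0 = +1829.6634 N
  Ry@2 = +1491.1166 N

644.403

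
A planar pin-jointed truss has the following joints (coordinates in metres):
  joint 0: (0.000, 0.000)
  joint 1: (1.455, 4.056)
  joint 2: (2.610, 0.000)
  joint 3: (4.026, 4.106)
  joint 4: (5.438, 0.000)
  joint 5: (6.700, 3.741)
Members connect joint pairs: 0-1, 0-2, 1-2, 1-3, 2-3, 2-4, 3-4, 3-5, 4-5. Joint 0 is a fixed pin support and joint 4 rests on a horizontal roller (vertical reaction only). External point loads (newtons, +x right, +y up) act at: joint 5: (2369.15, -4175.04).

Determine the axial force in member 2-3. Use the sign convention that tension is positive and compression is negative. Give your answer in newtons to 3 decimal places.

2714.710

N=6 nodes, M=9 members, R=3 reactions → 2N=12, M+R=12
member 0 (0-1): L=4.3091, (cx,cy)=(0.3377,0.9413)
member 1 (0-2): L=2.6100, (cx,cy)=(1.0000,0.0000)
member 2 (1-2): L=4.2172, (cx,cy)=(0.2739,-0.9618)
member 3 (1-3): L=2.5715, (cx,cy)=(0.9998,0.0194)
member 4 (2-3): L=4.3433, (cx,cy)=(0.3260,0.9454)
member 5 (2-4): L=2.8280, (cx,cy)=(1.0000,0.0000)
member 6 (3-4): L=4.3420, (cx,cy)=(0.3252,-0.9456)
member 7 (3-5): L=2.6988, (cx,cy)=(0.9908,-0.1352)
member 8 (4-5): L=3.9481, (cx,cy)=(0.3196,0.9475)
solve A·x = −loads:
  F[0-1] = +2760.8802 N (tension)
  F[0-2] = +1436.9135 N (tension)
  F[1-2] = -2668.4133 N (compression)
  F[1-3] = +1663.3638 N (tension)
  F[2-3] = +2714.7101 N (tension)
  F[2-4] = -178.9466 N (compression)
  F[3-4] = -3269.3687 N (compression)
  F[3-5] = +3644.7687 N (tension)
  F[4-5] = -3885.9697 N (compression)
  Rx@0 = -2369.1500 N
  Ry@0 = -2598.7294 N
  Ry@4 = +6773.7694 N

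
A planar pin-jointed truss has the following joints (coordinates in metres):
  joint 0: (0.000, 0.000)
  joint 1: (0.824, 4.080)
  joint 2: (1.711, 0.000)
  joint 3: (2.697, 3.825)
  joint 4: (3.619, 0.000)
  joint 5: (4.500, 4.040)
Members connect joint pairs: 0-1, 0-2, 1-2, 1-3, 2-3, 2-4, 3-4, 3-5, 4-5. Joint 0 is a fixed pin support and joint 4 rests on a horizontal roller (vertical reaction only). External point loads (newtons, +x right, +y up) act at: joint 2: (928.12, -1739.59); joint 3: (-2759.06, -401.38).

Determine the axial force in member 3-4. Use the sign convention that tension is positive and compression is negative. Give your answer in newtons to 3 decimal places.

N=6 nodes, M=9 members, R=3 reactions → 2N=12, M+R=12
member 0 (0-1): L=4.1624, (cx,cy)=(0.1980,0.9802)
member 1 (0-2): L=1.7110, (cx,cy)=(1.0000,0.0000)
member 2 (1-2): L=4.1753, (cx,cy)=(0.2124,-0.9772)
member 3 (1-3): L=1.8903, (cx,cy)=(0.9909,-0.1349)
member 4 (2-3): L=3.9500, (cx,cy)=(0.2496,0.9683)
member 5 (2-4): L=1.9080, (cx,cy)=(1.0000,0.0000)
member 6 (3-4): L=3.9346, (cx,cy)=(0.2343,-0.9722)
member 7 (3-5): L=1.8158, (cx,cy)=(0.9930,0.1184)
member 8 (4-5): L=4.1349, (cx,cy)=(0.2131,0.9770)
solve A·x = −loads:
  F[0-1] = -4014.9701 N (compression)
  F[0-2] = -1036.1211 N (compression)
  F[1-2] = +4264.3978 N (tension)
  F[1-3] = -1716.4355 N (compression)
  F[2-3] = -2506.8243 N (compression)
  F[2-4] = -432.5665 N (compression)
  F[3-4] = +1845.9392 N (tension)
  F[3-5] = -0.0000 N (compression)
  F[4-5] = +0.0000 N (tension)
  Rx@0 = +1830.9400 N
  Ry@0 = +3935.5111 N
  Ry@4 = -1794.5411 N

1845.939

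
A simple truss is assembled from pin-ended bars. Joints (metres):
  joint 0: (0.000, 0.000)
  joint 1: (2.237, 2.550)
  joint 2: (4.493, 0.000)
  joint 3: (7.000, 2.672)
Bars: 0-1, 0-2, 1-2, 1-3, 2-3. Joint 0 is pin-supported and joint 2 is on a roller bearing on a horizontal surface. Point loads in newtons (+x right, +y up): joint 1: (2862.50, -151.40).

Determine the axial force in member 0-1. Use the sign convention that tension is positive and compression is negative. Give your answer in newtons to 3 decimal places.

2060.019

N=4 nodes, M=5 members, R=3 reactions → 2N=8, M+R=8
member 0 (0-1): L=3.3921, (cx,cy)=(0.6595,0.7517)
member 1 (0-2): L=4.4930, (cx,cy)=(1.0000,0.0000)
member 2 (1-2): L=3.4047, (cx,cy)=(0.6626,-0.7490)
member 3 (1-3): L=4.7646, (cx,cy)=(0.9997,0.0256)
member 4 (2-3): L=3.6640, (cx,cy)=(0.6842,0.7293)
solve A·x = −loads:
  F[0-1] = +2060.0188 N (tension)
  F[0-2] = +1503.9915 N (tension)
  F[1-2] = -2269.7924 N (compression)
  F[1-3] = -0.0000 N (compression)
  F[2-3] = +0.0000 N (tension)
  Rx@0 = -2862.5000 N
  Ry@0 = -1548.5904 N
  Ry@2 = +1699.9904 N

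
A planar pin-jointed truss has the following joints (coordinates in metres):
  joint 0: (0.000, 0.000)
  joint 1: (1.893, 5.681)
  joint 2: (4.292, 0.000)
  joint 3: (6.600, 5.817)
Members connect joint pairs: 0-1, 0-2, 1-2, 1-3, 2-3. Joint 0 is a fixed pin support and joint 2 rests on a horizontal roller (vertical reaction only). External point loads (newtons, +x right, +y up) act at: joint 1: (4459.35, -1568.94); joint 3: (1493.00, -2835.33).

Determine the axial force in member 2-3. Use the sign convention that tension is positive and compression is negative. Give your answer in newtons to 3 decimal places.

-3132.674

N=4 nodes, M=5 members, R=3 reactions → 2N=8, M+R=8
member 0 (0-1): L=5.9881, (cx,cy)=(0.3161,0.9487)
member 1 (0-2): L=4.2920, (cx,cy)=(1.0000,0.0000)
member 2 (1-2): L=6.1668, (cx,cy)=(0.3890,-0.9212)
member 3 (1-3): L=4.7090, (cx,cy)=(0.9996,0.0289)
member 4 (2-3): L=6.2581, (cx,cy)=(0.3688,0.9295)
solve A·x = −loads:
  F[0-1] = +9037.1755 N (tension)
  F[0-2] = +3095.4497 N (tension)
  F[1-2] = -10926.8616 N (compression)
  F[1-3] = +2649.4338 N (tension)
  F[2-3] = -3132.6739 N (compression)
  Rx@0 = -5952.3500 N
  Ry@0 = -8573.7192 N
  Ry@2 = +12977.9892 N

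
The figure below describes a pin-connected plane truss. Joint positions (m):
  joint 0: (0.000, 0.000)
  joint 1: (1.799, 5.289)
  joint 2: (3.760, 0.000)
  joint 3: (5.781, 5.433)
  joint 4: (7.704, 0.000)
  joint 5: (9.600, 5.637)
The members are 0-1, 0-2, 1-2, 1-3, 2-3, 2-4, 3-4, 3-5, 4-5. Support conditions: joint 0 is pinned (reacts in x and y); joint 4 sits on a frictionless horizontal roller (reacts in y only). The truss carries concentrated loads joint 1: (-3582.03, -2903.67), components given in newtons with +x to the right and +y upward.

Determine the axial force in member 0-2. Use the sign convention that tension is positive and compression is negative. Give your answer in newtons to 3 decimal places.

N=6 nodes, M=9 members, R=3 reactions → 2N=12, M+R=12
member 0 (0-1): L=5.5866, (cx,cy)=(0.3220,0.9467)
member 1 (0-2): L=3.7600, (cx,cy)=(1.0000,0.0000)
member 2 (1-2): L=5.6408, (cx,cy)=(0.3476,-0.9376)
member 3 (1-3): L=3.9846, (cx,cy)=(0.9993,0.0361)
member 4 (2-3): L=5.7967, (cx,cy)=(0.3486,0.9373)
member 5 (2-4): L=3.9440, (cx,cy)=(1.0000,0.0000)
member 6 (3-4): L=5.7633, (cx,cy)=(0.3337,-0.9427)
member 7 (3-5): L=3.8244, (cx,cy)=(0.9986,0.0533)
member 8 (4-5): L=5.9473, (cx,cy)=(0.3188,0.9478)
solve A·x = −loads:
  F[0-1] = -4948.3655 N (compression)
  F[0-2] = -1988.5501 N (compression)
  F[1-2] = +1950.1389 N (tension)
  F[1-3] = +1311.4538 N (tension)
  F[2-3] = -1950.9133 N (compression)
  F[2-4] = -630.4197 N (compression)
  F[3-4] = +1889.3845 N (tension)
  F[3-5] = +0.0000 N (tension)
  F[4-5] = +0.0000 N (tension)
  Rx@0 = +3582.0300 N
  Ry@0 = +4684.7778 N
  Ry@4 = -1781.1078 N

-1988.550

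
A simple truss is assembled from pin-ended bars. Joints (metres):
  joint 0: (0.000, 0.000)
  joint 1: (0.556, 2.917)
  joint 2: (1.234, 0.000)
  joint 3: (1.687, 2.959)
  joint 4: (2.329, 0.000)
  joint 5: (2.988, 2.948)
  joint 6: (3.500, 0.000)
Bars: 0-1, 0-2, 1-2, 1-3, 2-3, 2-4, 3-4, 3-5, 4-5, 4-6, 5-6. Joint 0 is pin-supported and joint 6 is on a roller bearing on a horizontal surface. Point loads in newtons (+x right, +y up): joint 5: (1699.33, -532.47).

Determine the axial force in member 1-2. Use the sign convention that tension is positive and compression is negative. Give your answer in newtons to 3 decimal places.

N=7 nodes, M=11 members, R=3 reactions → 2N=14, M+R=14
member 0 (0-1): L=2.9695, (cx,cy)=(0.1872,0.9823)
member 1 (0-2): L=1.2340, (cx,cy)=(1.0000,0.0000)
member 2 (1-2): L=2.9948, (cx,cy)=(0.2264,-0.9740)
member 3 (1-3): L=1.1318, (cx,cy)=(0.9993,0.0371)
member 4 (2-3): L=2.9935, (cx,cy)=(0.1513,0.9885)
member 5 (2-4): L=1.0950, (cx,cy)=(1.0000,0.0000)
member 6 (3-4): L=3.0278, (cx,cy)=(0.2120,-0.9773)
member 7 (3-5): L=1.3010, (cx,cy)=(1.0000,-0.0085)
member 8 (4-5): L=3.0208, (cx,cy)=(0.2182,0.9759)
member 9 (4-6): L=1.1710, (cx,cy)=(1.0000,0.0000)
member 10 (5-6): L=2.9921, (cx,cy)=(0.1711,-0.9853)
solve A·x = −loads:
  F[0-1] = +1377.7950 N (tension)
  F[0-2] = +1441.3573 N (tension)
  F[1-2] = -1367.8648 N (compression)
  F[1-3] = +568.0425 N (tension)
  F[2-3] = +1347.8716 N (tension)
  F[2-4] = +927.7064 N (tension)
  F[3-4] = -1394.1513 N (compression)
  F[3-5] = +1067.2664 N (tension)
  F[4-5] = +1396.0785 N (tension)
  F[4-6] = +327.5373 N (tension)
  F[5-6] = -1914.1302 N (compression)
  Rx@0 = -1699.3300 N
  Ry@0 = -1353.4286 N
  Ry@6 = +1885.8986 N

-1367.865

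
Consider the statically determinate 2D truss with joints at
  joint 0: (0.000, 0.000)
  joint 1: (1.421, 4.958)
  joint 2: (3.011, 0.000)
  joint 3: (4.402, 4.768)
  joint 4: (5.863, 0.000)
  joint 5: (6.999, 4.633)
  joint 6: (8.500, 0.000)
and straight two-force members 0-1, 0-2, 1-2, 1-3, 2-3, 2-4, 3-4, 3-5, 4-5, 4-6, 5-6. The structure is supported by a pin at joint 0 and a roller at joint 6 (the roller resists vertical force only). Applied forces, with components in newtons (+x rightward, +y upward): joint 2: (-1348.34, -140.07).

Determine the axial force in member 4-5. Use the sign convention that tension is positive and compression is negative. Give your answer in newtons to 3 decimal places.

49.595

N=7 nodes, M=11 members, R=3 reactions → 2N=14, M+R=14
member 0 (0-1): L=5.1576, (cx,cy)=(0.2755,0.9613)
member 1 (0-2): L=3.0110, (cx,cy)=(1.0000,0.0000)
member 2 (1-2): L=5.2067, (cx,cy)=(0.3054,-0.9522)
member 3 (1-3): L=2.9870, (cx,cy)=(0.9980,-0.0636)
member 4 (2-3): L=4.9668, (cx,cy)=(0.2801,0.9600)
member 5 (2-4): L=2.8520, (cx,cy)=(1.0000,0.0000)
member 6 (3-4): L=4.9868, (cx,cy)=(0.2930,-0.9561)
member 7 (3-5): L=2.6005, (cx,cy)=(0.9987,-0.0519)
member 8 (4-5): L=4.7702, (cx,cy)=(0.2381,0.9712)
member 9 (4-6): L=2.6370, (cx,cy)=(1.0000,0.0000)
member 10 (5-6): L=4.8701, (cx,cy)=(0.3082,-0.9513)
solve A·x = −loads:
  F[0-1] = -94.0940 N (compression)
  F[0-2] = -1322.4157 N (compression)
  F[1-2] = +98.7433 N (tension)
  F[1-3] = -56.1918 N (compression)
  F[2-3] = +47.9629 N (tension)
  F[2-4] = +42.6454 N (tension)
  F[3-4] = -50.3787 N (compression)
  F[3-5] = -27.9235 N (compression)
  F[4-5] = +49.5950 N (tension)
  F[4-6] = +16.0752 N (tension)
  F[5-6] = -52.1568 N (compression)
  Rx@0 = +1348.3400 N
  Ry@0 = +90.4523 N
  Ry@6 = +49.6177 N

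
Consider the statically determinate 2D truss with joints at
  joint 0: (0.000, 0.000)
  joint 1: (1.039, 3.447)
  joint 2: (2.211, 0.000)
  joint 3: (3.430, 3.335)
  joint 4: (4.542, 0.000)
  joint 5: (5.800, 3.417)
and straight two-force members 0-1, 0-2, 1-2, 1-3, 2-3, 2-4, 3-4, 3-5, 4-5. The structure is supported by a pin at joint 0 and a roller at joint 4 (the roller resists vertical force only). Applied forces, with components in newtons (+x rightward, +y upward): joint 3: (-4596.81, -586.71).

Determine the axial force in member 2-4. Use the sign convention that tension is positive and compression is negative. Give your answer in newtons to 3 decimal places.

-977.685

N=6 nodes, M=9 members, R=3 reactions → 2N=12, M+R=12
member 0 (0-1): L=3.6002, (cx,cy)=(0.2886,0.9575)
member 1 (0-2): L=2.2110, (cx,cy)=(1.0000,0.0000)
member 2 (1-2): L=3.6408, (cx,cy)=(0.3219,-0.9468)
member 3 (1-3): L=2.3936, (cx,cy)=(0.9989,-0.0468)
member 4 (2-3): L=3.5508, (cx,cy)=(0.3433,0.9392)
member 5 (2-4): L=2.3310, (cx,cy)=(1.0000,0.0000)
member 6 (3-4): L=3.5155, (cx,cy)=(0.3163,-0.9487)
member 7 (3-5): L=2.3714, (cx,cy)=(0.9994,0.0346)
member 8 (4-5): L=3.6412, (cx,cy)=(0.3455,0.9384)
solve A·x = −loads:
  F[0-1] = -3675.2659 N (compression)
  F[0-2] = -3536.1418 N (compression)
  F[1-2] = +3830.2037 N (tension)
  F[1-3] = -2296.1550 N (compression)
  F[2-3] = -3860.9779 N (compression)
  F[2-4] = -977.6853 N (compression)
  F[3-4] = +3090.8782 N (tension)
  F[3-5] = +0.0000 N (tension)
  F[4-5] = -0.0000 N (compression)
  Rx@0 = +4596.8100 N
  Ry@0 = +3518.8866 N
  Ry@4 = -2932.1766 N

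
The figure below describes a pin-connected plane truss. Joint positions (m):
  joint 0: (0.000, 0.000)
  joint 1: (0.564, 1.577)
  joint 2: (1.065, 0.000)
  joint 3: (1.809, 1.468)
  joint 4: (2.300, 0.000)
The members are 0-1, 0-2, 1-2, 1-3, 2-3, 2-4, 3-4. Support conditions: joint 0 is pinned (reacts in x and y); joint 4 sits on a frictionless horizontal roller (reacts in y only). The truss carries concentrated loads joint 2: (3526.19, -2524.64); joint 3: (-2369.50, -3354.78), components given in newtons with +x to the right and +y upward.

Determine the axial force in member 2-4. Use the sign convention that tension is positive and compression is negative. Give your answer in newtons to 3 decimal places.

767.695

N=5 nodes, M=7 members, R=3 reactions → 2N=10, M+R=10
member 0 (0-1): L=1.6748, (cx,cy)=(0.3368,0.9416)
member 1 (0-2): L=1.0650, (cx,cy)=(1.0000,0.0000)
member 2 (1-2): L=1.6547, (cx,cy)=(0.3028,-0.9531)
member 3 (1-3): L=1.2498, (cx,cy)=(0.9962,-0.0872)
member 4 (2-3): L=1.6458, (cx,cy)=(0.4521,0.8920)
member 5 (2-4): L=1.2350, (cx,cy)=(1.0000,0.0000)
member 6 (3-4): L=1.5479, (cx,cy)=(0.3172,-0.9484)
solve A·x = −loads:
  F[0-1] = -3806.4777 N (compression)
  F[0-2] = +2438.5306 N (tension)
  F[1-2] = +3989.3910 N (tension)
  F[1-3] = -2499.2705 N (compression)
  F[2-3] = -1432.1918 N (compression)
  F[2-4] = +767.6947 N (tension)
  F[3-4] = -2420.2485 N (compression)
  Rx@0 = -1156.6900 N
  Ry@0 = +3584.1536 N
  Ry@4 = +2295.2664 N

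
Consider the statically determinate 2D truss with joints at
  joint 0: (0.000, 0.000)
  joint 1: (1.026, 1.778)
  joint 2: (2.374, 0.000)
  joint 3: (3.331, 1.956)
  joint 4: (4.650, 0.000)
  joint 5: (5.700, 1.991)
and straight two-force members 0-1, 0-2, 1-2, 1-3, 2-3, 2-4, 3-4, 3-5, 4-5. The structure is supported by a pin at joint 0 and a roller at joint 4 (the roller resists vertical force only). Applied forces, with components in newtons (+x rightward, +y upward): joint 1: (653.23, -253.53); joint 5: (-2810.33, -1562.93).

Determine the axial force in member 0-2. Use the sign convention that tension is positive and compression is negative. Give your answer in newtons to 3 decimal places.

N=6 nodes, M=9 members, R=3 reactions → 2N=12, M+R=12
member 0 (0-1): L=2.0528, (cx,cy)=(0.4998,0.8661)
member 1 (0-2): L=2.3740, (cx,cy)=(1.0000,0.0000)
member 2 (1-2): L=2.2312, (cx,cy)=(0.6042,-0.7969)
member 3 (1-3): L=2.3119, (cx,cy)=(0.9970,0.0770)
member 4 (2-3): L=2.1776, (cx,cy)=(0.4395,0.8983)
member 5 (2-4): L=2.2760, (cx,cy)=(1.0000,0.0000)
member 6 (3-4): L=2.3592, (cx,cy)=(0.5591,-0.8291)
member 7 (3-5): L=2.3693, (cx,cy)=(0.9999,0.0148)
member 8 (4-5): L=2.2509, (cx,cy)=(0.4665,0.8845)
solve A·x = −loads:
  F[0-1] = -921.5659 N (compression)
  F[0-2] = -1696.4951 N (compression)
  F[1-2] = +543.7401 N (tension)
  F[1-3] = -1446.6303 N (compression)
  F[2-3] = -482.3706 N (compression)
  F[2-4] = -1156.0008 N (compression)
  F[3-4] = +621.2719 N (tension)
  F[3-5] = -2001.8972 N (compression)
  F[4-5] = -1733.5225 N (compression)
  Rx@0 = +2157.1000 N
  Ry@0 = +798.2022 N
  Ry@4 = +1018.2578 N

-1696.495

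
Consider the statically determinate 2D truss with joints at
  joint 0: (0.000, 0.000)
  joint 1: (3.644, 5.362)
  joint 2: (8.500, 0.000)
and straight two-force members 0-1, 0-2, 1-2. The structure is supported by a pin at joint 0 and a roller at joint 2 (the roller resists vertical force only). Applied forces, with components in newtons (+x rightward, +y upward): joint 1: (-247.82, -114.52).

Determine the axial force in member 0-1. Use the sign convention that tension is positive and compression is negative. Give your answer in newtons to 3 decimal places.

N=3 nodes, M=3 members, R=3 reactions → 2N=6, M+R=6
member 0 (0-1): L=6.4830, (cx,cy)=(0.5621,0.8271)
member 1 (0-2): L=8.5000, (cx,cy)=(1.0000,0.0000)
member 2 (1-2): L=7.2341, (cx,cy)=(0.6713,-0.7412)
solve A·x = −loads:
  F[0-1] = -268.1179 N (compression)
  F[0-2] = -97.1157 N (compression)
  F[1-2] = +144.6751 N (tension)
  Rx@0 = +247.8200 N
  Ry@0 = +221.7553 N
  Ry@2 = -107.2353 N

-268.118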